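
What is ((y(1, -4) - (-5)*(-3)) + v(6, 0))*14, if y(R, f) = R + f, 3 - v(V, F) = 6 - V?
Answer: -210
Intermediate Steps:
v(V, F) = -3 + V (v(V, F) = 3 - (6 - V) = 3 + (-6 + V) = -3 + V)
((y(1, -4) - (-5)*(-3)) + v(6, 0))*14 = (((1 - 4) - (-5)*(-3)) + (-3 + 6))*14 = ((-3 - 1*15) + 3)*14 = ((-3 - 15) + 3)*14 = (-18 + 3)*14 = -15*14 = -210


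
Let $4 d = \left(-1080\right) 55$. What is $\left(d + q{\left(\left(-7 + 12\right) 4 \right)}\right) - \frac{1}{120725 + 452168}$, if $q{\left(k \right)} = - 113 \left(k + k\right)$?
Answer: $- \frac{11096937411}{572893} \approx -19370.0$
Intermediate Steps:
$d = -14850$ ($d = \frac{\left(-1080\right) 55}{4} = \frac{1}{4} \left(-59400\right) = -14850$)
$q{\left(k \right)} = - 226 k$ ($q{\left(k \right)} = - 113 \cdot 2 k = - 226 k$)
$\left(d + q{\left(\left(-7 + 12\right) 4 \right)}\right) - \frac{1}{120725 + 452168} = \left(-14850 - 226 \left(-7 + 12\right) 4\right) - \frac{1}{120725 + 452168} = \left(-14850 - 226 \cdot 5 \cdot 4\right) - \frac{1}{572893} = \left(-14850 - 4520\right) - \frac{1}{572893} = -19370 - \frac{1}{572893} = - \frac{11096937411}{572893}$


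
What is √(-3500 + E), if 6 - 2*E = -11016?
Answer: √2011 ≈ 44.844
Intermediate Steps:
E = 5511 (E = 3 - ½*(-11016) = 3 + 5508 = 5511)
√(-3500 + E) = √(-3500 + 5511) = √2011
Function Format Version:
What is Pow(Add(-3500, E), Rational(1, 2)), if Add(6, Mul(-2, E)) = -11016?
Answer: Pow(2011, Rational(1, 2)) ≈ 44.844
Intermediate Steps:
E = 5511 (E = Add(3, Mul(Rational(-1, 2), -11016)) = Add(3, 5508) = 5511)
Pow(Add(-3500, E), Rational(1, 2)) = Pow(Add(-3500, 5511), Rational(1, 2)) = Pow(2011, Rational(1, 2))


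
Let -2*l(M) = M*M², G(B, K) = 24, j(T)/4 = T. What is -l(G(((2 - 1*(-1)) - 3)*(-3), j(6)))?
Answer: 6912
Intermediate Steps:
j(T) = 4*T
l(M) = -M³/2 (l(M) = -M*M²/2 = -M³/2)
-l(G(((2 - 1*(-1)) - 3)*(-3), j(6))) = -(-1)*24³/2 = -(-1)*13824/2 = -1*(-6912) = 6912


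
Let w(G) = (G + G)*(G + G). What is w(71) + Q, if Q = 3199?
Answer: 23363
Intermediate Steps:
w(G) = 4*G² (w(G) = (2*G)*(2*G) = 4*G²)
w(71) + Q = 4*71² + 3199 = 4*5041 + 3199 = 20164 + 3199 = 23363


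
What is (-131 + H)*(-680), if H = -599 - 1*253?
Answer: 668440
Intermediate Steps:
H = -852 (H = -599 - 253 = -852)
(-131 + H)*(-680) = (-131 - 852)*(-680) = -983*(-680) = 668440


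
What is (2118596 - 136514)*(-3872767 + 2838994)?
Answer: -2049022855386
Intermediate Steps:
(2118596 - 136514)*(-3872767 + 2838994) = 1982082*(-1033773) = -2049022855386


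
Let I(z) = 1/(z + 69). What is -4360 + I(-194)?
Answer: -545001/125 ≈ -4360.0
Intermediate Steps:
I(z) = 1/(69 + z)
-4360 + I(-194) = -4360 + 1/(69 - 194) = -4360 + 1/(-125) = -4360 - 1/125 = -545001/125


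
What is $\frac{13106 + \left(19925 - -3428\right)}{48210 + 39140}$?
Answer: $\frac{36459}{87350} \approx 0.41739$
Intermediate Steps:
$\frac{13106 + \left(19925 - -3428\right)}{48210 + 39140} = \frac{13106 + \left(19925 + 3428\right)}{87350} = \left(13106 + 23353\right) \frac{1}{87350} = 36459 \cdot \frac{1}{87350} = \frac{36459}{87350}$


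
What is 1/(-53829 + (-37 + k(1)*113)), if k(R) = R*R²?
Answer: -1/53753 ≈ -1.8604e-5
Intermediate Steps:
k(R) = R³
1/(-53829 + (-37 + k(1)*113)) = 1/(-53829 + (-37 + 1³*113)) = 1/(-53829 + (-37 + 1*113)) = 1/(-53829 + (-37 + 113)) = 1/(-53829 + 76) = 1/(-53753) = -1/53753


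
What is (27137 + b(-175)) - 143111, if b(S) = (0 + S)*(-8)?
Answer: -114574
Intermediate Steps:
b(S) = -8*S (b(S) = S*(-8) = -8*S)
(27137 + b(-175)) - 143111 = (27137 - 8*(-175)) - 143111 = (27137 + 1400) - 143111 = 28537 - 143111 = -114574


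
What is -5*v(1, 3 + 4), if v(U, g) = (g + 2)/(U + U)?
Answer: -45/2 ≈ -22.500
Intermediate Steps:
v(U, g) = (2 + g)/(2*U) (v(U, g) = (2 + g)/((2*U)) = (2 + g)*(1/(2*U)) = (2 + g)/(2*U))
-5*v(1, 3 + 4) = -5*(2 + (3 + 4))/(2*1) = -5*(2 + 7)/2 = -5*9/2 = -45/2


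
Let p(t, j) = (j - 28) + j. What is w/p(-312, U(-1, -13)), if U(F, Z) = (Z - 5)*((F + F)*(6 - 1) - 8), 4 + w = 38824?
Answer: 1941/31 ≈ 62.613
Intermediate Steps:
w = 38820 (w = -4 + 38824 = 38820)
U(F, Z) = (-8 + 10*F)*(-5 + Z) (U(F, Z) = (-5 + Z)*((2*F)*5 - 8) = (-5 + Z)*(10*F - 8) = (-5 + Z)*(-8 + 10*F) = (-8 + 10*F)*(-5 + Z))
p(t, j) = -28 + 2*j (p(t, j) = (-28 + j) + j = -28 + 2*j)
w/p(-312, U(-1, -13)) = 38820/(-28 + 2*(40 - 50*(-1) - 8*(-13) + 10*(-1)*(-13))) = 38820/(-28 + 2*(40 + 50 + 104 + 130)) = 38820/(-28 + 2*324) = 38820/(-28 + 648) = 38820/620 = 38820*(1/620) = 1941/31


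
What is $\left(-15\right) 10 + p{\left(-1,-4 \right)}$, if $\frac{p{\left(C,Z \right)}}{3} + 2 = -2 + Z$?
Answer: $-174$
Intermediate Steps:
$p{\left(C,Z \right)} = -12 + 3 Z$ ($p{\left(C,Z \right)} = -6 + 3 \left(-2 + Z\right) = -6 + \left(-6 + 3 Z\right) = -12 + 3 Z$)
$\left(-15\right) 10 + p{\left(-1,-4 \right)} = \left(-15\right) 10 + \left(-12 + 3 \left(-4\right)\right) = -150 - 24 = -174$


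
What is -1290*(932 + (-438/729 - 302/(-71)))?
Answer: -6941410880/5751 ≈ -1.2070e+6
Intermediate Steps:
-1290*(932 + (-438/729 - 302/(-71))) = -1290*(932 + (-438*1/729 - 302*(-1/71))) = -1290*(932 + (-146/243 + 302/71)) = -1290*(932 + 63020/17253) = -1290*16142816/17253 = -6941410880/5751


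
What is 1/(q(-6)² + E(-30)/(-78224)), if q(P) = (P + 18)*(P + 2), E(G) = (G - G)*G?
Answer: 1/2304 ≈ 0.00043403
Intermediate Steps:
E(G) = 0 (E(G) = 0*G = 0)
q(P) = (2 + P)*(18 + P) (q(P) = (18 + P)*(2 + P) = (2 + P)*(18 + P))
1/(q(-6)² + E(-30)/(-78224)) = 1/((36 + (-6)² + 20*(-6))² + 0/(-78224)) = 1/((36 + 36 - 120)² + 0*(-1/78224)) = 1/((-48)² + 0) = 1/(2304 + 0) = 1/2304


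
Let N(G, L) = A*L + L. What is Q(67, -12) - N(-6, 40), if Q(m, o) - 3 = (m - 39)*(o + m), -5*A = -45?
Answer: 1143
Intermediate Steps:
A = 9 (A = -⅕*(-45) = 9)
Q(m, o) = 3 + (-39 + m)*(m + o) (Q(m, o) = 3 + (m - 39)*(o + m) = 3 + (-39 + m)*(m + o))
N(G, L) = 10*L (N(G, L) = 9*L + L = 10*L)
Q(67, -12) - N(-6, 40) = (3 + 67² - 39*67 - 39*(-12) + 67*(-12)) - 10*40 = (3 + 4489 - 2613 + 468 - 804) - 1*400 = 1543 - 400 = 1143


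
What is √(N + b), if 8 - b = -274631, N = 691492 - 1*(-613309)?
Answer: 4*√98715 ≈ 1256.8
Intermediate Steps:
N = 1304801 (N = 691492 + 613309 = 1304801)
b = 274639 (b = 8 - 1*(-274631) = 8 + 274631 = 274639)
√(N + b) = √(1304801 + 274639) = √1579440 = 4*√98715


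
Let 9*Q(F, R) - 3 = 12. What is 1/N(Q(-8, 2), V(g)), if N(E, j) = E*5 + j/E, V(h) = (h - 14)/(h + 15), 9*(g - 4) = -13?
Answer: 2370/18823 ≈ 0.12591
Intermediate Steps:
g = 23/9 (g = 4 + (⅑)*(-13) = 4 - 13/9 = 23/9 ≈ 2.5556)
V(h) = (-14 + h)/(15 + h)
Q(F, R) = 5/3 (Q(F, R) = ⅓ + (⅑)*12 = ⅓ + 4/3 = 5/3)
N(E, j) = 5*E + j/E
1/N(Q(-8, 2), V(g)) = 1/(5*(5/3) + ((-14 + 23/9)/(15 + 23/9))/(5/3)) = 1/(25/3 + (-103/9/(158/9))*(⅗)) = 1/(25/3 + ((9/158)*(-103/9))*(⅗)) = 1/(25/3 - 103/158*⅗) = 1/(25/3 - 309/790) = 1/(18823/2370) = 2370/18823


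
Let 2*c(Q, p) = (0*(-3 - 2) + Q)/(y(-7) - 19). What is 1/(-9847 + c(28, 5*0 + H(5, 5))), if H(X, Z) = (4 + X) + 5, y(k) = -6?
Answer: -25/246189 ≈ -0.00010155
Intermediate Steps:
H(X, Z) = 9 + X
c(Q, p) = -Q/50 (c(Q, p) = ((0*(-3 - 2) + Q)/(-6 - 19))/2 = ((0*(-5) + Q)/(-25))/2 = ((0 + Q)*(-1/25))/2 = (Q*(-1/25))/2 = (-Q/25)/2 = -Q/50)
1/(-9847 + c(28, 5*0 + H(5, 5))) = 1/(-9847 - 1/50*28) = 1/(-9847 - 14/25) = 1/(-246189/25) = -25/246189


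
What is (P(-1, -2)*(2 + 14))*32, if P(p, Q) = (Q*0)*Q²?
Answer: 0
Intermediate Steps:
P(p, Q) = 0 (P(p, Q) = 0*Q² = 0)
(P(-1, -2)*(2 + 14))*32 = (0*(2 + 14))*32 = (0*16)*32 = 0*32 = 0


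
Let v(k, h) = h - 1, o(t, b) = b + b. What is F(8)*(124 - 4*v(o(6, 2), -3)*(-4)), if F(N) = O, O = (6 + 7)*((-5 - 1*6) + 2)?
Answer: -7020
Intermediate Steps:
o(t, b) = 2*b
O = -117 (O = 13*((-5 - 6) + 2) = 13*(-11 + 2) = 13*(-9) = -117)
v(k, h) = -1 + h
F(N) = -117
F(8)*(124 - 4*v(o(6, 2), -3)*(-4)) = -117*(124 - 4*(-1 - 3)*(-4)) = -117*(124 - 4*(-4)*(-4)) = -117*(124 + 16*(-4)) = -117*(124 - 64) = -117*60 = -7020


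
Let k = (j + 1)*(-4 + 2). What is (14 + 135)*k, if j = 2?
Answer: -894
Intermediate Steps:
k = -6 (k = (2 + 1)*(-4 + 2) = 3*(-2) = -6)
(14 + 135)*k = (14 + 135)*(-6) = 149*(-6) = -894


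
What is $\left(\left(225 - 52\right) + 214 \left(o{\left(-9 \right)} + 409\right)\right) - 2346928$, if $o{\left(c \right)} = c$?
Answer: $-2261155$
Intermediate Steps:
$\left(\left(225 - 52\right) + 214 \left(o{\left(-9 \right)} + 409\right)\right) - 2346928 = \left(\left(225 - 52\right) + 214 \left(-9 + 409\right)\right) - 2346928 = \left(\left(225 - 52\right) + 214 \cdot 400\right) - 2346928 = \left(173 + 85600\right) - 2346928 = 85773 - 2346928 = -2261155$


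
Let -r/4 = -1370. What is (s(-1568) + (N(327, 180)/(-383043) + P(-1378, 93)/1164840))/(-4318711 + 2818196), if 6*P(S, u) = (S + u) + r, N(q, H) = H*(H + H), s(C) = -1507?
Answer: 268989685063177/267802198736472720 ≈ 0.0010044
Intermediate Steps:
r = 5480 (r = -4*(-1370) = 5480)
N(q, H) = 2*H**2 (N(q, H) = H*(2*H) = 2*H**2)
P(S, u) = 2740/3 + S/6 + u/6 (P(S, u) = ((S + u) + 5480)/6 = (5480 + S + u)/6 = 2740/3 + S/6 + u/6)
(s(-1568) + (N(327, 180)/(-383043) + P(-1378, 93)/1164840))/(-4318711 + 2818196) = (-1507 + ((2*180**2)/(-383043) + (2740/3 + (1/6)*(-1378) + (1/6)*93)/1164840))/(-4318711 + 2818196) = (-1507 + ((2*32400)*(-1/383043) + (2740/3 - 689/3 + 31/2)*(1/1164840)))/(-1500515) = (-1507 + (64800*(-1/383043) + (4195/6)*(1/1164840)))*(-1/1500515) = (-1507 + (-21600/127681 + 839/1397808))*(-1/1500515) = (-1507 - 30085528441/178473523248)*(-1/1500515) = -268989685063177/178473523248*(-1/1500515) = 268989685063177/267802198736472720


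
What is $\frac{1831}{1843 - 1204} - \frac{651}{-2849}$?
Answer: $\frac{804644}{260073} \approx 3.0939$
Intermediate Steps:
$\frac{1831}{1843 - 1204} - \frac{651}{-2849} = \frac{1831}{1843 - 1204} - - \frac{93}{407} = \frac{1831}{639} + \frac{93}{407} = \frac{804644}{260073}$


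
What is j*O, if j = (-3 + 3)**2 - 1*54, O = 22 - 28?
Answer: 324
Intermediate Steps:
O = -6
j = -54 (j = 0**2 - 54 = 0 - 54 = -54)
j*O = -54*(-6) = 324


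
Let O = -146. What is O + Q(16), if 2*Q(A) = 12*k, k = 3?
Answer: -128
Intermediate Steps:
Q(A) = 18 (Q(A) = (12*3)/2 = (1/2)*36 = 18)
O + Q(16) = -146 + 18 = -128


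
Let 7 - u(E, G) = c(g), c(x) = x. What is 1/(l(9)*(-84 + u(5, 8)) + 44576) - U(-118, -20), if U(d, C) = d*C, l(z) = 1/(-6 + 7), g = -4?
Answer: -105027079/44503 ≈ -2360.0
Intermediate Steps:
l(z) = 1 (l(z) = 1/1 = 1)
u(E, G) = 11 (u(E, G) = 7 - 1*(-4) = 7 + 4 = 11)
U(d, C) = C*d
1/(l(9)*(-84 + u(5, 8)) + 44576) - U(-118, -20) = 1/(1*(-84 + 11) + 44576) - (-20)*(-118) = 1/(1*(-73) + 44576) - 1*2360 = 1/(-73 + 44576) - 2360 = 1/44503 - 2360 = -105027079/44503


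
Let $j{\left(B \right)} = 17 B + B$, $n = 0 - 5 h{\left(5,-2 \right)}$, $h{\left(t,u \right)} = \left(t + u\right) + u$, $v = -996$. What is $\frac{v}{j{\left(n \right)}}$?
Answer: $\frac{166}{15} \approx 11.067$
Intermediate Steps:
$h{\left(t,u \right)} = t + 2 u$
$n = -5$ ($n = 0 - 5 \left(5 + 2 \left(-2\right)\right) = 0 - 5 \left(5 - 4\right) = 0 - 5 = -5$)
$j{\left(B \right)} = 18 B$
$\frac{v}{j{\left(n \right)}} = - \frac{996}{18 \left(-5\right)} = - \frac{996}{-90} = \left(-996\right) \left(- \frac{1}{90}\right) = \frac{166}{15}$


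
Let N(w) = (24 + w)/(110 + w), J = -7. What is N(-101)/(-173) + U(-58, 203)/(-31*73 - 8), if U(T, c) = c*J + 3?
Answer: 794231/1178649 ≈ 0.67385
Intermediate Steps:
U(T, c) = 3 - 7*c (U(T, c) = c*(-7) + 3 = -7*c + 3 = 3 - 7*c)
N(w) = (24 + w)/(110 + w)
N(-101)/(-173) + U(-58, 203)/(-31*73 - 8) = ((24 - 101)/(110 - 101))/(-173) + (3 - 7*203)/(-31*73 - 8) = (-77/9)*(-1/173) + (3 - 1421)/(-2263 - 8) = ((⅑)*(-77))*(-1/173) - 1418/(-2271) = -77/9*(-1/173) - 1418*(-1/2271) = 77/1557 + 1418/2271 = 794231/1178649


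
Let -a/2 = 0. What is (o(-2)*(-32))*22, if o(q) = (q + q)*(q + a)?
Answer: -5632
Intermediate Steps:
a = 0 (a = -2*0 = 0)
o(q) = 2*q² (o(q) = (q + q)*(q + 0) = (2*q)*q = 2*q²)
(o(-2)*(-32))*22 = ((2*(-2)²)*(-32))*22 = ((2*4)*(-32))*22 = (8*(-32))*22 = -256*22 = -5632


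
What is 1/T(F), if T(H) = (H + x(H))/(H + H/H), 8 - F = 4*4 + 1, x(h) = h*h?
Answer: -⅑ ≈ -0.11111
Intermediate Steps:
x(h) = h²
F = -9 (F = 8 - (4*4 + 1) = 8 - (16 + 1) = 8 - 1*17 = 8 - 17 = -9)
T(H) = (H + H²)/(1 + H) (T(H) = (H + H²)/(H + H/H) = (H + H²)/(H + 1) = (H + H²)/(1 + H))
1/T(F) = 1/(-9) = -⅑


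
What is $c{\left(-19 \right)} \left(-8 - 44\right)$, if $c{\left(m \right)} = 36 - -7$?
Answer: $-2236$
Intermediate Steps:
$c{\left(m \right)} = 43$ ($c{\left(m \right)} = 36 + 7 = 43$)
$c{\left(-19 \right)} \left(-8 - 44\right) = 43 \left(-8 - 44\right) = 43 \left(-52\right) = -2236$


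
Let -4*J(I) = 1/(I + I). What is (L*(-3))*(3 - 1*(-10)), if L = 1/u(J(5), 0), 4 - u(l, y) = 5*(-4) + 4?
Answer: -39/20 ≈ -1.9500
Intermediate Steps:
J(I) = -1/(8*I) (J(I) = -1/(4*(I + I)) = -1/(2*I)/4 = -1/(8*I))
u(l, y) = 20 (u(l, y) = 4 - (5*(-4) + 4) = 4 - (-20 + 4) = 4 - 1*(-16) = 4 + 16 = 20)
L = 1/20 ≈ 0.050000
(L*(-3))*(3 - 1*(-10)) = ((1/20)*(-3))*(3 - 1*(-10)) = -3*(3 + 10)/20 = -3/20*13 = -39/20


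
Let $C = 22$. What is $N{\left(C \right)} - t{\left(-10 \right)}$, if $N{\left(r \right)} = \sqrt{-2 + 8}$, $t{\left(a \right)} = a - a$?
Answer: $\sqrt{6} \approx 2.4495$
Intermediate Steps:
$t{\left(a \right)} = 0$
$N{\left(r \right)} = \sqrt{6}$
$N{\left(C \right)} - t{\left(-10 \right)} = \sqrt{6} - 0 = \sqrt{6} + 0 = \sqrt{6}$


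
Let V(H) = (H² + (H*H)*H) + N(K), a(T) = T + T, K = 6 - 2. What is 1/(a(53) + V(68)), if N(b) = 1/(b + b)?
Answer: 8/2553297 ≈ 3.1332e-6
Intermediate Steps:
K = 4
a(T) = 2*T
N(b) = 1/(2*b)
V(H) = ⅛ + H² + H³ (V(H) = (H² + (H*H)*H) + (½)/4 = (H² + H²*H) + (½)*(¼) = (H² + H³) + ⅛ = ⅛ + H² + H³)
1/(a(53) + V(68)) = 1/(2*53 + (⅛ + 68² + 68³)) = 1/(106 + (⅛ + 4624 + 314432)) = 1/(106 + 2552449/8) = 1/(2553297/8) = 8/2553297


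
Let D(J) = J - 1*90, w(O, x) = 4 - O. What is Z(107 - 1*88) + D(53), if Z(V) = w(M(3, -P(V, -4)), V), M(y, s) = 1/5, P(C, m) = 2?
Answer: -166/5 ≈ -33.200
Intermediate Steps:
M(y, s) = ⅕
D(J) = -90 + J (D(J) = J - 90 = -90 + J)
Z(V) = 19/5 (Z(V) = 4 - 1*⅕ = 4 - ⅕ = 19/5)
Z(107 - 1*88) + D(53) = 19/5 + (-90 + 53) = 19/5 - 37 = -166/5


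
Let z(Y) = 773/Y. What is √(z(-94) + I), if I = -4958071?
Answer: 3*I*√4867732002/94 ≈ 2226.7*I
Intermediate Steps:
√(z(-94) + I) = √(773/(-94) - 4958071) = √(773*(-1/94) - 4958071) = √(-773/94 - 4958071) = √(-466059447/94) = 3*I*√4867732002/94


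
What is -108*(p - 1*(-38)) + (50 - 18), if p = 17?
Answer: -5908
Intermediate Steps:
-108*(p - 1*(-38)) + (50 - 18) = -108*(17 - 1*(-38)) + (50 - 18) = -108*(17 + 38) + 32 = -108*55 + 32 = -5940 + 32 = -5908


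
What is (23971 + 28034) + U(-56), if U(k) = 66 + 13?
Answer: 52084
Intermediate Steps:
U(k) = 79
(23971 + 28034) + U(-56) = (23971 + 28034) + 79 = 52005 + 79 = 52084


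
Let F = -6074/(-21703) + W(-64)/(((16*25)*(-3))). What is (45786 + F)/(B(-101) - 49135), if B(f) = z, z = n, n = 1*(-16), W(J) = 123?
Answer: -397478962977/426689661200 ≈ -0.93154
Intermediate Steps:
n = -16
z = -16
B(f) = -16
F = 1539777/8681200 (F = -6074/(-21703) + 123/(((16*25)*(-3))) = -6074*(-1/21703) + 123/((400*(-3))) = 6074/21703 + 123/(-1200) = 6074/21703 + 123*(-1/1200) = 6074/21703 - 41/400 = 1539777/8681200 ≈ 0.17737)
(45786 + F)/(B(-101) - 49135) = (45786 + 1539777/8681200)/(-16 - 49135) = (397478962977/8681200)/(-49151) = (397478962977/8681200)*(-1/49151) = -397478962977/426689661200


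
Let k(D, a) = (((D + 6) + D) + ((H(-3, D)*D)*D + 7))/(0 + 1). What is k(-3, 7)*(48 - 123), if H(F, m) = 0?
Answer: -525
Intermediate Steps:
k(D, a) = 13 + 2*D (k(D, a) = (((D + 6) + D) + ((0*D)*D + 7))/(0 + 1) = (((6 + D) + D) + (0*D + 7))/1 = ((6 + 2*D) + (0 + 7))*1 = ((6 + 2*D) + 7)*1 = (13 + 2*D)*1 = 13 + 2*D)
k(-3, 7)*(48 - 123) = (13 + 2*(-3))*(48 - 123) = (13 - 6)*(-75) = 7*(-75) = -525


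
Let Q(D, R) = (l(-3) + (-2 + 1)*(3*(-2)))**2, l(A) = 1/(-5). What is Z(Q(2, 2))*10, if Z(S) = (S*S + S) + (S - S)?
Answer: 1456612/125 ≈ 11653.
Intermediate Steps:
l(A) = -1/5
Q(D, R) = 841/25 (Q(D, R) = (-1/5 + (-2 + 1)*(3*(-2)))**2 = (-1/5 - 1*(-6))**2 = (-1/5 + 6)**2 = (29/5)**2 = 841/25)
Z(S) = S + S**2 (Z(S) = (S**2 + S) + 0 = (S + S**2) + 0 = S + S**2)
Z(Q(2, 2))*10 = (841*(1 + 841/25)/25)*10 = ((841/25)*(866/25))*10 = (728306/625)*10 = 1456612/125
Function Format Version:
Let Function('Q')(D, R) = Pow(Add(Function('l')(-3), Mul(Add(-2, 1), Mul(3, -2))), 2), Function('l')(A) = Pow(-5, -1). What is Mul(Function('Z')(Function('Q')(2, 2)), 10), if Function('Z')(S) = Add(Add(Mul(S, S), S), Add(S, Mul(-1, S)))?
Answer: Rational(1456612, 125) ≈ 11653.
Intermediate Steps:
Function('l')(A) = Rational(-1, 5)
Function('Q')(D, R) = Rational(841, 25) (Function('Q')(D, R) = Pow(Add(Rational(-1, 5), Mul(Add(-2, 1), Mul(3, -2))), 2) = Pow(Add(Rational(-1, 5), Mul(-1, -6)), 2) = Pow(Add(Rational(-1, 5), 6), 2) = Pow(Rational(29, 5), 2) = Rational(841, 25))
Function('Z')(S) = Add(S, Pow(S, 2)) (Function('Z')(S) = Add(Add(Pow(S, 2), S), 0) = Add(Add(S, Pow(S, 2)), 0) = Add(S, Pow(S, 2)))
Mul(Function('Z')(Function('Q')(2, 2)), 10) = Mul(Mul(Rational(841, 25), Add(1, Rational(841, 25))), 10) = Mul(Mul(Rational(841, 25), Rational(866, 25)), 10) = Mul(Rational(728306, 625), 10) = Rational(1456612, 125)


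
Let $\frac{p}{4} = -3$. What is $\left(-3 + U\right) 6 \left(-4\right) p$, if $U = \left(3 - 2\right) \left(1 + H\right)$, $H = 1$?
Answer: $-288$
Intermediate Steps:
$p = -12$ ($p = 4 \left(-3\right) = -12$)
$U = 2$ ($U = \left(3 - 2\right) \left(1 + 1\right) = 1 \cdot 2 = 2$)
$\left(-3 + U\right) 6 \left(-4\right) p = \left(-3 + 2\right) 6 \left(-4\right) \left(-12\right) = - \left(-24\right) \left(-12\right) = \left(-1\right) 288 = -288$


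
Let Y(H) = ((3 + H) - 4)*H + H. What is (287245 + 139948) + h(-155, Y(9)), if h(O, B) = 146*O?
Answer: 404563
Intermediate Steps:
Y(H) = H + H*(-1 + H) (Y(H) = (-1 + H)*H + H = H*(-1 + H) + H = H + H*(-1 + H))
(287245 + 139948) + h(-155, Y(9)) = (287245 + 139948) + 146*(-155) = 427193 - 22630 = 404563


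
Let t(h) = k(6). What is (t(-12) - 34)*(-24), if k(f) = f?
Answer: 672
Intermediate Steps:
t(h) = 6
(t(-12) - 34)*(-24) = (6 - 34)*(-24) = -28*(-24) = 672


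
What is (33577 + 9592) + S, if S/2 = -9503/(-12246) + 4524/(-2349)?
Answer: 182983642/4239 ≈ 43167.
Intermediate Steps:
S = -9749/4239 (S = 2*(-9503/(-12246) + 4524/(-2349)) = 2*(-9503*(-1/12246) + 4524*(-1/2349)) = 2*(731/942 - 52/27) = 2*(-9749/8478) = -9749/4239 ≈ -2.2998)
(33577 + 9592) + S = (33577 + 9592) - 9749/4239 = 43169 - 9749/4239 = 182983642/4239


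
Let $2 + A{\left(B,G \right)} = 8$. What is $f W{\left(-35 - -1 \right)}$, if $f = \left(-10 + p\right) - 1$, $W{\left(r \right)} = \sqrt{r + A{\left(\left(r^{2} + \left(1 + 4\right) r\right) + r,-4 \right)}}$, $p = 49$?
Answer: $76 i \sqrt{7} \approx 201.08 i$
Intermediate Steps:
$A{\left(B,G \right)} = 6$ ($A{\left(B,G \right)} = -2 + 8 = 6$)
$W{\left(r \right)} = \sqrt{6 + r}$ ($W{\left(r \right)} = \sqrt{r + 6} = \sqrt{6 + r}$)
$f = 38$ ($f = \left(-10 + 49\right) - 1 = 39 - 1 = 38$)
$f W{\left(-35 - -1 \right)} = 38 \sqrt{6 - 34} = 38 \sqrt{-28} = 38 \cdot 2 i \sqrt{7} = 76 i \sqrt{7}$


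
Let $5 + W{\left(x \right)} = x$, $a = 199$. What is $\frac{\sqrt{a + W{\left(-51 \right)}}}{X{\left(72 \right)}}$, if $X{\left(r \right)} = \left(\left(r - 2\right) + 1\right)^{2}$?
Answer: $\frac{\sqrt{143}}{5041} \approx 0.0023722$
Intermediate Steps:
$W{\left(x \right)} = -5 + x$
$X{\left(r \right)} = \left(-1 + r\right)^{2}$ ($X{\left(r \right)} = \left(\left(-2 + r\right) + 1\right)^{2} = \left(-1 + r\right)^{2}$)
$\frac{\sqrt{a + W{\left(-51 \right)}}}{X{\left(72 \right)}} = \frac{\sqrt{199 - 56}}{\left(-1 + 72\right)^{2}} = \frac{\sqrt{199 - 56}}{71^{2}} = \frac{\sqrt{143}}{5041}$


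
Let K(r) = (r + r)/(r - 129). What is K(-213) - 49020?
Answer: -2794069/57 ≈ -49019.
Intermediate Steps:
K(r) = 2*r/(-129 + r) (K(r) = (2*r)/(-129 + r) = 2*r/(-129 + r))
K(-213) - 49020 = 2*(-213)/(-129 - 213) - 49020 = 2*(-213)/(-342) - 49020 = 2*(-213)*(-1/342) - 49020 = 71/57 - 49020 = -2794069/57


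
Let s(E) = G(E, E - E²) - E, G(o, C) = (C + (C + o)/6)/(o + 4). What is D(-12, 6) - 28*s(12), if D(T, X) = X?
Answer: 608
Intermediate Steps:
G(o, C) = (o/6 + 7*C/6)/(4 + o) (G(o, C) = (C + (C + o)*(⅙))/(4 + o) = (C + (C/6 + o/6))/(4 + o) = (o/6 + 7*C/6)/(4 + o))
s(E) = -E + (-7*E² + 8*E)/(6*(4 + E)) (s(E) = (E + 7*(E - E²))/(6*(4 + E)) - E = (E + (-7*E² + 7*E))/(6*(4 + E)) - E = (-7*E² + 8*E)/(6*(4 + E)) - E = -E + (-7*E² + 8*E)/(6*(4 + E)))
D(-12, 6) - 28*s(12) = 6 - 14*12*(-16 - 13*12)/(3*(4 + 12)) = 6 - 14*12*(-16 - 156)/(3*16) = 6 - 14*12*(-172)/(3*16) = 6 - 28*(-43/2) = 6 + 602 = 608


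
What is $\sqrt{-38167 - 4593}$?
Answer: $2 i \sqrt{10690} \approx 206.78 i$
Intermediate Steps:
$\sqrt{-38167 - 4593} = \sqrt{-42760} = 2 i \sqrt{10690}$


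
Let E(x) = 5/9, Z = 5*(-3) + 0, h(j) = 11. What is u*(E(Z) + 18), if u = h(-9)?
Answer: 1837/9 ≈ 204.11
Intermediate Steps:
u = 11
Z = -15 (Z = -15 + 0 = -15)
E(x) = 5/9 (E(x) = 5*(⅑) = 5/9)
u*(E(Z) + 18) = 11*(5/9 + 18) = 11*(167/9) = 1837/9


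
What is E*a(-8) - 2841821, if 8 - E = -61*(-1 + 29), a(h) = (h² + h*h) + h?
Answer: -2635901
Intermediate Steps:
a(h) = h + 2*h² (a(h) = (h² + h²) + h = 2*h² + h = h + 2*h²)
E = 1716 (E = 8 - (-61)*(-1 + 29) = 8 - (-61)*28 = 8 - 1*(-1708) = 8 + 1708 = 1716)
E*a(-8) - 2841821 = 1716*(-8*(1 + 2*(-8))) - 2841821 = 1716*(-8*(1 - 16)) - 2841821 = 1716*(-8*(-15)) - 2841821 = 1716*120 - 2841821 = 205920 - 2841821 = -2635901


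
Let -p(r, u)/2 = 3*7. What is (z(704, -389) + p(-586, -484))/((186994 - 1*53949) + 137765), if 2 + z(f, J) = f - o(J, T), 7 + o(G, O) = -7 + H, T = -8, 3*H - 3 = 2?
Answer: 2017/812430 ≈ 0.0024827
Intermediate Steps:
H = 5/3 (H = 1 + (⅓)*2 = 1 + ⅔ = 5/3 ≈ 1.6667)
p(r, u) = -42 (p(r, u) = -6*7 = -2*21 = -42)
o(G, O) = -37/3 (o(G, O) = -7 + (-7 + 5/3) = -7 - 16/3 = -37/3)
z(f, J) = 31/3 + f (z(f, J) = -2 + (f - 1*(-37/3)) = -2 + (f + 37/3) = -2 + (37/3 + f) = 31/3 + f)
(z(704, -389) + p(-586, -484))/((186994 - 1*53949) + 137765) = ((31/3 + 704) - 42)/((186994 - 1*53949) + 137765) = (2143/3 - 42)/((186994 - 53949) + 137765) = 2017/(3*(133045 + 137765)) = (2017/3)/270810 = (2017/3)*(1/270810) = 2017/812430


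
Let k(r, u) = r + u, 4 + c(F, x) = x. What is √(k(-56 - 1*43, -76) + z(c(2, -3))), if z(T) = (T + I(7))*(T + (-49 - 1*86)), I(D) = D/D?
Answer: √677 ≈ 26.019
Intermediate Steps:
c(F, x) = -4 + x
I(D) = 1
z(T) = (1 + T)*(-135 + T) (z(T) = (T + 1)*(T + (-49 - 1*86)) = (1 + T)*(T + (-49 - 86)) = (1 + T)*(T - 135) = (1 + T)*(-135 + T))
√(k(-56 - 1*43, -76) + z(c(2, -3))) = √(((-56 - 1*43) - 76) + (-135 + (-4 - 3)² - 134*(-4 - 3))) = √(((-56 - 43) - 76) + (-135 + (-7)² - 134*(-7))) = √((-99 - 76) + (-135 + 49 + 938)) = √(-175 + 852) = √677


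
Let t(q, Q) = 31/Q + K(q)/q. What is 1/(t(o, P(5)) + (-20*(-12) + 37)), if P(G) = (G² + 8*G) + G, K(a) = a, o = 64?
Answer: 70/19491 ≈ 0.0035914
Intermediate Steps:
P(G) = G² + 9*G
t(q, Q) = 1 + 31/Q (t(q, Q) = 31/Q + q/q = 31/Q + 1 = 1 + 31/Q)
1/(t(o, P(5)) + (-20*(-12) + 37)) = 1/((31 + 5*(9 + 5))/((5*(9 + 5))) + (-20*(-12) + 37)) = 1/((31 + 5*14)/((5*14)) + (240 + 37)) = 1/((31 + 70)/70 + 277) = 1/((1/70)*101 + 277) = 1/(101/70 + 277) = 1/(19491/70) = 70/19491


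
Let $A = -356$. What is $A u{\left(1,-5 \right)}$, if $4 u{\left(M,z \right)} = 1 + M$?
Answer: $-178$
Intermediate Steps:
$u{\left(M,z \right)} = \frac{1}{4} + \frac{M}{4}$ ($u{\left(M,z \right)} = \frac{1 + M}{4} = \frac{1}{4} + \frac{M}{4}$)
$A u{\left(1,-5 \right)} = - 356 \left(\frac{1}{4} + \frac{1}{4} \cdot 1\right) = - 356 \left(\frac{1}{4} + \frac{1}{4}\right) = \left(-356\right) \frac{1}{2} = -178$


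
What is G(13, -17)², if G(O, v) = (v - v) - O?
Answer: 169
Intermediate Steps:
G(O, v) = -O (G(O, v) = 0 - O = -O)
G(13, -17)² = (-1*13)² = (-13)² = 169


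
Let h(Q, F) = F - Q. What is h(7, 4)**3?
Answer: -27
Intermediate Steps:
h(7, 4)**3 = (4 - 1*7)**3 = (4 - 7)**3 = (-3)**3 = -27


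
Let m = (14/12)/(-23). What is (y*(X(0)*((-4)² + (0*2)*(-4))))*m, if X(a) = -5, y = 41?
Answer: 11480/69 ≈ 166.38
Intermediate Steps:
m = -7/138 (m = (14*(1/12))*(-1/23) = (7/6)*(-1/23) = -7/138 ≈ -0.050725)
(y*(X(0)*((-4)² + (0*2)*(-4))))*m = (41*(-5*((-4)² + (0*2)*(-4))))*(-7/138) = (41*(-5*(16 + 0*(-4))))*(-7/138) = (41*(-5*(16 + 0)))*(-7/138) = (41*(-5*16))*(-7/138) = (41*(-80))*(-7/138) = -3280*(-7/138) = 11480/69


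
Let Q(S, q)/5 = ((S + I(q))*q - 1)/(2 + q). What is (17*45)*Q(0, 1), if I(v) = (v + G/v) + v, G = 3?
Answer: 5100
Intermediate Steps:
I(v) = 2*v + 3/v (I(v) = (v + 3/v) + v = 2*v + 3/v)
Q(S, q) = 5*(-1 + q*(S + 2*q + 3/q))/(2 + q) (Q(S, q) = 5*(((S + (2*q + 3/q))*q - 1)/(2 + q)) = 5*(((S + 2*q + 3/q)*q - 1)/(2 + q)) = 5*((q*(S + 2*q + 3/q) - 1)/(2 + q)) = 5*((-1 + q*(S + 2*q + 3/q))/(2 + q)) = 5*(-1 + q*(S + 2*q + 3/q))/(2 + q))
(17*45)*Q(0, 1) = (17*45)*(5*(2 + 2*1² + 0*1)/(2 + 1)) = 765*(5*(2 + 2*1 + 0)/3) = 765*(5*(⅓)*(2 + 2 + 0)) = 765*(5*(⅓)*4) = 765*(20/3) = 5100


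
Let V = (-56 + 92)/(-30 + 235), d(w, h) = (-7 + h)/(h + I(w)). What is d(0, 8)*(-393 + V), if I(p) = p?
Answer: -80529/1640 ≈ -49.103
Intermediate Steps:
d(w, h) = (-7 + h)/(h + w)
V = 36/205 ≈ 0.17561
d(0, 8)*(-393 + V) = ((-7 + 8)/(8 + 0))*(-393 + 36/205) = (1/8)*(-80529/205) = ((⅛)*1)*(-80529/205) = (⅛)*(-80529/205) = -80529/1640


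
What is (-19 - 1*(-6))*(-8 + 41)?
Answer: -429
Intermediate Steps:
(-19 - 1*(-6))*(-8 + 41) = (-19 + 6)*33 = -13*33 = -429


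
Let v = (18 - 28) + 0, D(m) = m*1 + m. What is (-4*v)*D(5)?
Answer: 400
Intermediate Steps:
D(m) = 2*m (D(m) = m + m = 2*m)
v = -10 (v = -10 + 0 = -10)
(-4*v)*D(5) = (-4*(-10))*(2*5) = 40*10 = 400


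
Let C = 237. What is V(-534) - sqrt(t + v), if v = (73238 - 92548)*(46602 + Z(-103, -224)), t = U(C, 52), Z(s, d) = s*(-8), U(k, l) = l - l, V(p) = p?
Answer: -534 - 2*I*sqrt(228949015) ≈ -534.0 - 30262.0*I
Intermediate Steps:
U(k, l) = 0
Z(s, d) = -8*s
t = 0
v = -915796060 (v = (73238 - 92548)*(46602 - 8*(-103)) = -19310*(46602 + 824) = -19310*47426 = -915796060)
V(-534) - sqrt(t + v) = -534 - sqrt(0 - 915796060) = -534 - sqrt(-915796060) = -534 - 2*I*sqrt(228949015)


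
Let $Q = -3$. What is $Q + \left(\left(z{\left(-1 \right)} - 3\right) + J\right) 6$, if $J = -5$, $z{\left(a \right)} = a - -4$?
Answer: $-33$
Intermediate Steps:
$z{\left(a \right)} = 4 + a$ ($z{\left(a \right)} = a + 4 = 4 + a$)
$Q + \left(\left(z{\left(-1 \right)} - 3\right) + J\right) 6 = -3 + \left(\left(\left(4 - 1\right) - 3\right) - 5\right) 6 = -3 + \left(\left(3 - 3\right) - 5\right) 6 = -3 + \left(0 - 5\right) 6 = -3 - 30 = -33$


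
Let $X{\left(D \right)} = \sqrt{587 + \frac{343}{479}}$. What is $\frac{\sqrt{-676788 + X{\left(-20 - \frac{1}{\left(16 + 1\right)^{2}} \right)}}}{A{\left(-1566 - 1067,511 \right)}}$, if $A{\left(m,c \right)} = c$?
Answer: $\frac{\sqrt{-155282915508 + 958 \sqrt{33711541}}}{244769} \approx 1.6099 i$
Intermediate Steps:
$X{\left(D \right)} = \frac{2 \sqrt{33711541}}{479}$ ($X{\left(D \right)} = \sqrt{587 + 343 \cdot \frac{1}{479}} = \sqrt{587 + \frac{343}{479}} = \sqrt{\frac{281516}{479}} = \frac{2 \sqrt{33711541}}{479}$)
$\frac{\sqrt{-676788 + X{\left(-20 - \frac{1}{\left(16 + 1\right)^{2}} \right)}}}{A{\left(-1566 - 1067,511 \right)}} = \frac{\sqrt{-676788 + \frac{2 \sqrt{33711541}}{479}}}{511}$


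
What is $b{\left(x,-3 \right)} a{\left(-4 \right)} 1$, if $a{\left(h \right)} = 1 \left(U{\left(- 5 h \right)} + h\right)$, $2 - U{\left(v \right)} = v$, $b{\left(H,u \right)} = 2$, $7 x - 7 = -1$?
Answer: $-44$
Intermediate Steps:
$x = \frac{6}{7}$ ($x = 1 + \frac{1}{7} \left(-1\right) = 1 - \frac{1}{7} = \frac{6}{7} \approx 0.85714$)
$U{\left(v \right)} = 2 - v$
$a{\left(h \right)} = 2 + 6 h$ ($a{\left(h \right)} = 1 \left(\left(2 - - 5 h\right) + h\right) = 1 \left(\left(2 + 5 h\right) + h\right) = 1 \left(2 + 6 h\right) = 2 + 6 h$)
$b{\left(x,-3 \right)} a{\left(-4 \right)} 1 = 2 \left(2 + 6 \left(-4\right)\right) 1 = 2 \left(2 - 24\right) 1 = 2 \left(-22\right) 1 = \left(-44\right) 1 = -44$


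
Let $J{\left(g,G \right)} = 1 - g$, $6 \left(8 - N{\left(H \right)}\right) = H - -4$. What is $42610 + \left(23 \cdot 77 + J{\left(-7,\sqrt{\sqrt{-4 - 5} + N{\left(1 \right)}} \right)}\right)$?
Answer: $44389$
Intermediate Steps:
$N{\left(H \right)} = \frac{22}{3} - \frac{H}{6}$ ($N{\left(H \right)} = 8 - \frac{H - -4}{6} = 8 - \frac{H + 4}{6} = 8 - \frac{4 + H}{6} = 8 - \left(\frac{2}{3} + \frac{H}{6}\right) = \frac{22}{3} - \frac{H}{6}$)
$42610 + \left(23 \cdot 77 + J{\left(-7,\sqrt{\sqrt{-4 - 5} + N{\left(1 \right)}} \right)}\right) = 42610 + \left(23 \cdot 77 + \left(1 - -7\right)\right) = 42610 + \left(1771 + \left(1 + 7\right)\right) = 42610 + \left(1771 + 8\right) = 42610 + 1779 = 44389$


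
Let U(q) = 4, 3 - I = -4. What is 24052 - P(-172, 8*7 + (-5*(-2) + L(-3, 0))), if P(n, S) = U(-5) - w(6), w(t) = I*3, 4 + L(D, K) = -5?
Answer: 24069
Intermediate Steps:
I = 7 (I = 3 - 1*(-4) = 3 + 4 = 7)
L(D, K) = -9 (L(D, K) = -4 - 5 = -9)
w(t) = 21 (w(t) = 7*3 = 21)
P(n, S) = -17 (P(n, S) = 4 - 1*21 = 4 - 21 = -17)
24052 - P(-172, 8*7 + (-5*(-2) + L(-3, 0))) = 24052 - 1*(-17) = 24052 + 17 = 24069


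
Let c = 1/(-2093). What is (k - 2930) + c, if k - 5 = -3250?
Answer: -12924276/2093 ≈ -6175.0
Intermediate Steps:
k = -3245 (k = 5 - 3250 = -3245)
c = -1/2093 ≈ -0.00047778
(k - 2930) + c = (-3245 - 2930) - 1/2093 = -6175 - 1/2093 = -12924276/2093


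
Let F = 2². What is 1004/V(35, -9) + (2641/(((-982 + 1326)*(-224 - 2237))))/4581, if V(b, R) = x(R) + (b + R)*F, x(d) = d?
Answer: 3893713858321/368429123880 ≈ 10.568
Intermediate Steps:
F = 4
V(b, R) = 4*b + 5*R (V(b, R) = R + (b + R)*4 = R + (R + b)*4 = R + (4*R + 4*b) = 4*b + 5*R)
1004/V(35, -9) + (2641/(((-982 + 1326)*(-224 - 2237))))/4581 = 1004/(4*35 + 5*(-9)) + (2641/(((-982 + 1326)*(-224 - 2237))))/4581 = 1004/(140 - 45) + (2641/((344*(-2461))))*(1/4581) = 1004/95 + (2641/(-846584))*(1/4581) = 1004*(1/95) + (2641*(-1/846584))*(1/4581) = 1004/95 - 2641/846584*1/4581 = 1004/95 - 2641/3878201304 = 3893713858321/368429123880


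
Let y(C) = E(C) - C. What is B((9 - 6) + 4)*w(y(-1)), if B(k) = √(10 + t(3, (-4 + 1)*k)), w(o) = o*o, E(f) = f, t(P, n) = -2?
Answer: 0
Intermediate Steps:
y(C) = 0 (y(C) = C - C = 0)
w(o) = o²
B(k) = 2*√2 (B(k) = √(10 - 2) = √8 = 2*√2)
B((9 - 6) + 4)*w(y(-1)) = (2*√2)*0² = (2*√2)*0 = 0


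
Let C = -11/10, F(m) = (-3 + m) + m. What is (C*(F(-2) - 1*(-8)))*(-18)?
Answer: 99/5 ≈ 19.800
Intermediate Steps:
F(m) = -3 + 2*m
C = -11/10 (C = -11*1/10 = -11/10 ≈ -1.1000)
(C*(F(-2) - 1*(-8)))*(-18) = -11*((-3 + 2*(-2)) - 1*(-8))/10*(-18) = -11*((-3 - 4) + 8)/10*(-18) = -11*(-7 + 8)/10*(-18) = -11/10*1*(-18) = -11/10*(-18) = 99/5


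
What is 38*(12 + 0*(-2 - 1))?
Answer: 456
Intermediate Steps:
38*(12 + 0*(-2 - 1)) = 38*(12 + 0*(-3)) = 38*(12 + 0) = 38*12 = 456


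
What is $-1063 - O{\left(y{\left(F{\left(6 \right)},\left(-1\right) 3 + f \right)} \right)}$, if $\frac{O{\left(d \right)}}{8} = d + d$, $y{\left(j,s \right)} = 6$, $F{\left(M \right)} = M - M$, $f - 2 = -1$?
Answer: $-1159$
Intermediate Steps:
$f = 1$ ($f = 2 - 1 = 1$)
$F{\left(M \right)} = 0$
$O{\left(d \right)} = 16 d$ ($O{\left(d \right)} = 8 \left(d + d\right) = 8 \cdot 2 d = 16 d$)
$-1063 - O{\left(y{\left(F{\left(6 \right)},\left(-1\right) 3 + f \right)} \right)} = -1063 - 16 \cdot 6 = -1063 - 96 = -1159$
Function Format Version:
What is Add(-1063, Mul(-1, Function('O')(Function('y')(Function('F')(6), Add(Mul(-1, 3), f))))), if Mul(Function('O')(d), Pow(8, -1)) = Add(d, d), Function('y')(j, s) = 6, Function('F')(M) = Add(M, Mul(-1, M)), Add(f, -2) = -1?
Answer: -1159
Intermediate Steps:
f = 1 (f = Add(2, -1) = 1)
Function('F')(M) = 0
Function('O')(d) = Mul(16, d) (Function('O')(d) = Mul(8, Add(d, d)) = Mul(8, Mul(2, d)) = Mul(16, d))
Add(-1063, Mul(-1, Function('O')(Function('y')(Function('F')(6), Add(Mul(-1, 3), f))))) = Add(-1063, Mul(-1, Mul(16, 6))) = Add(-1063, Mul(-1, 96)) = Add(-1063, -96) = -1159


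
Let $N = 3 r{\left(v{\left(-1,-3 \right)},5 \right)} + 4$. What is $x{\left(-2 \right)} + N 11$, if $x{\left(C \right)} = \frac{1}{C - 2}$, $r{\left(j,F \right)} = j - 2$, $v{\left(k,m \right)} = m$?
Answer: $- \frac{485}{4} \approx -121.25$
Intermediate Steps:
$r{\left(j,F \right)} = -2 + j$ ($r{\left(j,F \right)} = j - 2 = -2 + j$)
$N = -11$ ($N = 3 \left(-2 - 3\right) + 4 = 3 \left(-5\right) + 4 = -15 + 4 = -11$)
$x{\left(C \right)} = \frac{1}{-2 + C}$
$x{\left(-2 \right)} + N 11 = \frac{1}{-2 - 2} - 121 = \frac{1}{-4} - 121 = - \frac{1}{4} - 121 = - \frac{485}{4}$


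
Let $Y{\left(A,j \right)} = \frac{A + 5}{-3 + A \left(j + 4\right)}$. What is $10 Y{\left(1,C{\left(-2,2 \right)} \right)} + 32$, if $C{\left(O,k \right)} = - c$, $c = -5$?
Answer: $42$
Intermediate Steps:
$C{\left(O,k \right)} = 5$ ($C{\left(O,k \right)} = \left(-1\right) \left(-5\right) = 5$)
$Y{\left(A,j \right)} = \frac{5 + A}{-3 + A \left(4 + j\right)}$
$10 Y{\left(1,C{\left(-2,2 \right)} \right)} + 32 = 10 \frac{5 + 1}{-3 + 4 \cdot 1 + 1 \cdot 5} + 32 = 10 \frac{1}{-3 + 4 + 5} \cdot 6 + 32 = 10 \cdot \frac{1}{6} \cdot 6 + 32 = 10 \cdot 1 + 32 = 10 + 32 = 42$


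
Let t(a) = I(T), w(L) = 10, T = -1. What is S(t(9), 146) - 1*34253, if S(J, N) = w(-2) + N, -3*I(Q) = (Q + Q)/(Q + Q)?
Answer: -34097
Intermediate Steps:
I(Q) = -1/3 (I(Q) = -(Q + Q)/(3*(Q + Q)) = -2*Q/(3*(2*Q)) = -2*Q*1/(2*Q)/3 = -1/3*1 = -1/3)
t(a) = -1/3
S(J, N) = 10 + N
S(t(9), 146) - 1*34253 = (10 + 146) - 1*34253 = 156 - 34253 = -34097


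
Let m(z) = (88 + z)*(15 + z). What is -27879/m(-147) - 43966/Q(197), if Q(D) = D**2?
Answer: -474787773/100748164 ≈ -4.7126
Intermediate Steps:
m(z) = (15 + z)*(88 + z)
-27879/m(-147) - 43966/Q(197) = -27879/(1320 + (-147)**2 + 103*(-147)) - 43966/(197**2) = -27879/(1320 + 21609 - 15141) - 43966/38809 = -27879/7788 - 43966*1/38809 = -27879*1/7788 - 43966/38809 = -9293/2596 - 43966/38809 = -474787773/100748164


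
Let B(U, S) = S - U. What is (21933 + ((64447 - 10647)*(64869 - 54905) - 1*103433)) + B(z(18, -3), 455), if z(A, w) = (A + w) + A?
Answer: 535982122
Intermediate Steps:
z(A, w) = w + 2*A
(21933 + ((64447 - 10647)*(64869 - 54905) - 1*103433)) + B(z(18, -3), 455) = (21933 + ((64447 - 10647)*(64869 - 54905) - 1*103433)) + (455 - (-3 + 2*18)) = (21933 + (53800*9964 - 103433)) + (455 - (-3 + 36)) = (21933 + (536063200 - 103433)) + (455 - 1*33) = (21933 + 535959767) + (455 - 33) = 535981700 + 422 = 535982122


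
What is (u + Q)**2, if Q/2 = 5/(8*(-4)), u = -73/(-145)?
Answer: 196249/5382400 ≈ 0.036461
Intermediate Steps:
u = 73/145 (u = -73*(-1/145) = 73/145 ≈ 0.50345)
Q = -5/16 (Q = 2*(5/(8*(-4))) = 2*(5/(-32)) = 2*(-1/32*5) = 2*(-5/32) = -5/16 ≈ -0.31250)
(u + Q)**2 = (73/145 - 5/16)**2 = (443/2320)**2 = 196249/5382400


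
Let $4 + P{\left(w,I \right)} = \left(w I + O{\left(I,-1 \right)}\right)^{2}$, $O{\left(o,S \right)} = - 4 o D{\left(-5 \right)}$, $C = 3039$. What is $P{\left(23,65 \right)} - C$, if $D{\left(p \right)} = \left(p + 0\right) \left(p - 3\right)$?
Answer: $79295982$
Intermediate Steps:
$D{\left(p \right)} = p \left(-3 + p\right)$
$O{\left(o,S \right)} = - 160 o$ ($O{\left(o,S \right)} = - 4 o \left(- 5 \left(-3 - 5\right)\right) = - 4 o \left(\left(-5\right) \left(-8\right)\right) = - 4 o 40 = - 160 o$)
$P{\left(w,I \right)} = -4 + \left(- 160 I + I w\right)^{2}$ ($P{\left(w,I \right)} = -4 + \left(w I - 160 I\right)^{2} = -4 + \left(I w - 160 I\right)^{2} = -4 + \left(- 160 I + I w\right)^{2}$)
$P{\left(23,65 \right)} - C = \left(-4 + 65^{2} \left(-160 + 23\right)^{2}\right) - 3039 = \left(-4 + 4225 \left(-137\right)^{2}\right) - 3039 = \left(-4 + 4225 \cdot 18769\right) - 3039 = \left(-4 + 79299025\right) - 3039 = 79299021 - 3039 = 79295982$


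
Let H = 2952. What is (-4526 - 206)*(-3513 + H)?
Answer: 2654652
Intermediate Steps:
(-4526 - 206)*(-3513 + H) = (-4526 - 206)*(-3513 + 2952) = -4732*(-561) = 2654652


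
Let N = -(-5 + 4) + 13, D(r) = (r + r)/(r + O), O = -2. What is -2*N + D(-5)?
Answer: -186/7 ≈ -26.571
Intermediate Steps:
D(r) = 2*r/(-2 + r) (D(r) = (r + r)/(r - 2) = (2*r)/(-2 + r) = 2*r/(-2 + r))
N = 14 (N = -1*(-1) + 13 = 1 + 13 = 14)
-2*N + D(-5) = -2*14 + 2*(-5)/(-2 - 5) = -28 + 2*(-5)/(-7) = -28 + 2*(-5)*(-⅐) = -28 + 10/7 = -186/7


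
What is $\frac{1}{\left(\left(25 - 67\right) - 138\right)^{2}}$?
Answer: $\frac{1}{32400} \approx 3.0864 \cdot 10^{-5}$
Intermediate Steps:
$\frac{1}{\left(\left(25 - 67\right) - 138\right)^{2}} = \frac{1}{\left(-42 - 138\right)^{2}} = \frac{1}{\left(-180\right)^{2}} = \frac{1}{32400}$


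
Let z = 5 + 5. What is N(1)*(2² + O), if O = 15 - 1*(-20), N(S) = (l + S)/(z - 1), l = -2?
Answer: -13/3 ≈ -4.3333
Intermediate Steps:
z = 10
N(S) = -2/9 + S/9 (N(S) = (-2 + S)/(10 - 1) = (-2 + S)/9 = (-2 + S)*(⅑) = -2/9 + S/9)
O = 35 (O = 15 + 20 = 35)
N(1)*(2² + O) = (-2/9 + (⅑)*1)*(2² + 35) = (-2/9 + ⅑)*(4 + 35) = -⅑*39 = -13/3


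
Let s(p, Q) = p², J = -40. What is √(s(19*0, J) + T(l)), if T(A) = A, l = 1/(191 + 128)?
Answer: √319/319 ≈ 0.055989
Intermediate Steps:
l = 1/319 ≈ 0.0031348
√(s(19*0, J) + T(l)) = √((19*0)² + 1/319) = √(0² + 1/319) = √(0 + 1/319) = √(1/319) = √319/319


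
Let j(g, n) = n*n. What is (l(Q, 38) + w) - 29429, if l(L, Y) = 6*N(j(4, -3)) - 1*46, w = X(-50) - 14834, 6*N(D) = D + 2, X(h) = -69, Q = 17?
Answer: -44367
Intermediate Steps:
j(g, n) = n²
N(D) = ⅓ + D/6 (N(D) = (D + 2)/6 = (2 + D)/6 = ⅓ + D/6)
w = -14903 (w = -69 - 14834 = -14903)
l(L, Y) = -35 (l(L, Y) = 6*(⅓ + (⅙)*(-3)²) - 1*46 = 6*(⅓ + (⅙)*9) - 46 = 6*(⅓ + 3/2) - 46 = 6*(11/6) - 46 = 11 - 46 = -35)
(l(Q, 38) + w) - 29429 = (-35 - 14903) - 29429 = -14938 - 29429 = -44367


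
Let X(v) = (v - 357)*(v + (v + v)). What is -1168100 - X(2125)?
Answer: -12439100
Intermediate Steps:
X(v) = 3*v*(-357 + v) (X(v) = (-357 + v)*(v + 2*v) = (-357 + v)*(3*v) = 3*v*(-357 + v))
-1168100 - X(2125) = -1168100 - 3*2125*(-357 + 2125) = -1168100 - 3*2125*1768 = -1168100 - 1*11271000 = -1168100 - 11271000 = -12439100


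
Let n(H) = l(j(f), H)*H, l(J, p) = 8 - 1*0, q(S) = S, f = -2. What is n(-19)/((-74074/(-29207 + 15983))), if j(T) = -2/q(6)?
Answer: -1005024/37037 ≈ -27.136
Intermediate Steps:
j(T) = -⅓ (j(T) = -2/6 = -2*⅙ = -⅓)
l(J, p) = 8 (l(J, p) = 8 + 0 = 8)
n(H) = 8*H
n(-19)/((-74074/(-29207 + 15983))) = (8*(-19))/((-74074/(-29207 + 15983))) = -152/((-74074/(-13224))) = -152/((-74074*(-1/13224))) = -152/37037/6612 = -152*6612/37037 = -1005024/37037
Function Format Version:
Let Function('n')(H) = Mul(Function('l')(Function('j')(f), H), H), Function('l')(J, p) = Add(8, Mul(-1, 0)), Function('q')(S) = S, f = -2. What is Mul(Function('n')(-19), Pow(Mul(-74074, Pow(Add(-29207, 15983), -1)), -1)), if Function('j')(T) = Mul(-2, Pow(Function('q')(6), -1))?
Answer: Rational(-1005024, 37037) ≈ -27.136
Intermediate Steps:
Function('j')(T) = Rational(-1, 3) (Function('j')(T) = Mul(-2, Pow(6, -1)) = Mul(-2, Rational(1, 6)) = Rational(-1, 3))
Function('l')(J, p) = 8 (Function('l')(J, p) = Add(8, 0) = 8)
Function('n')(H) = Mul(8, H)
Mul(Function('n')(-19), Pow(Mul(-74074, Pow(Add(-29207, 15983), -1)), -1)) = Mul(Mul(8, -19), Pow(Mul(-74074, Pow(Add(-29207, 15983), -1)), -1)) = Mul(-152, Pow(Mul(-74074, Pow(-13224, -1)), -1)) = Mul(-152, Pow(Mul(-74074, Rational(-1, 13224)), -1)) = Mul(-152, Pow(Rational(37037, 6612), -1)) = Mul(-152, Rational(6612, 37037)) = Rational(-1005024, 37037)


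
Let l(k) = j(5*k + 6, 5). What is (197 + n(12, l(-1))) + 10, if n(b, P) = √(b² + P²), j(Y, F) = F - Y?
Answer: 207 + 4*√10 ≈ 219.65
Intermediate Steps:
l(k) = -1 - 5*k (l(k) = 5 - (5*k + 6) = 5 - (6 + 5*k) = 5 + (-6 - 5*k) = -1 - 5*k)
n(b, P) = √(P² + b²)
(197 + n(12, l(-1))) + 10 = (197 + √((-1 - 5*(-1))² + 12²)) + 10 = (197 + √((-1 + 5)² + 144)) + 10 = (197 + √(4² + 144)) + 10 = (197 + √(16 + 144)) + 10 = (197 + √160) + 10 = (197 + 4*√10) + 10 = 207 + 4*√10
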